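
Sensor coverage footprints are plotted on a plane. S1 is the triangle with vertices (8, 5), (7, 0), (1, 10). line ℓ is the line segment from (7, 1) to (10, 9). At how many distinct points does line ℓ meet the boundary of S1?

1

The segment meets the boundary at (7.429,2.143).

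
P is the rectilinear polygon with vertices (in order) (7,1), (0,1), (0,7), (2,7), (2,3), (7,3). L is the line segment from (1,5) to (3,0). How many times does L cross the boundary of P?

1

The segment meets the boundary at (2.6,1).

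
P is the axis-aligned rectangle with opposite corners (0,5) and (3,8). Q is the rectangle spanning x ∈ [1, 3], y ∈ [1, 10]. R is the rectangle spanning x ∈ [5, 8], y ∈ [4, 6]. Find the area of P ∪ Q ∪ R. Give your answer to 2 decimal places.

By inclusion–exclusion:
Individual areas: |P| = 9, |Q| = 18, |R| = 6.
|P∩Q|: x∈[1,3], y∈[5,8] → 2·3 = 6.
|P∩R| = 0 (no overlap).
|Q∩R| = 0 (no overlap).
|P∩Q∩R| = 0.
|P ∪ Q ∪ R| = 33 − 6 + 0 = 27.00.

27.00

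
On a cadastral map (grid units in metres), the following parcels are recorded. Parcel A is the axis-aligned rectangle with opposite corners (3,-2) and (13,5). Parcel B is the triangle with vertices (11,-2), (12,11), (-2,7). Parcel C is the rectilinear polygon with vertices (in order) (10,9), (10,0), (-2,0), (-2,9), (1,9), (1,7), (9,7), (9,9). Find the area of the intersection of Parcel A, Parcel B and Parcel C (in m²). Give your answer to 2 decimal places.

The intersection is the polygon with vertices (10,5), (10,0), (8.111,0), (3,3.538), (3,5).
By the shoelace formula its area is 25.96.

25.96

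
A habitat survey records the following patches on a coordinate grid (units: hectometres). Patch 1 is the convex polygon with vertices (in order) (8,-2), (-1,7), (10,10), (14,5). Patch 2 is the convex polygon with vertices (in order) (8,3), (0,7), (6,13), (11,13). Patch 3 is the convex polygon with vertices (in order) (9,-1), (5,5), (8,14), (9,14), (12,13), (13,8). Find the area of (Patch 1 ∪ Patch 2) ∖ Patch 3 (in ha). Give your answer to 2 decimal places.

60.56

|Patch 1 ∪ Patch 2| = 119.342.
|(Patch 1 ∪ Patch 2) ∩ Patch 3| = 58.7823.
|(Patch 1 ∪ Patch 2) ∖ Patch 3| = 119.342 − 58.7823 = 60.56.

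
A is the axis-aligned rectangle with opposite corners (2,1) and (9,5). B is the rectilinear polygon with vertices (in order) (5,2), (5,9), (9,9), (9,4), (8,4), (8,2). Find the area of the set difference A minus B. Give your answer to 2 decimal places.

18.00

|A| = 28, |A∩B| = 10.
|A ∖ B| = |A| − |A∩B| = 28 − 10 = 18.00.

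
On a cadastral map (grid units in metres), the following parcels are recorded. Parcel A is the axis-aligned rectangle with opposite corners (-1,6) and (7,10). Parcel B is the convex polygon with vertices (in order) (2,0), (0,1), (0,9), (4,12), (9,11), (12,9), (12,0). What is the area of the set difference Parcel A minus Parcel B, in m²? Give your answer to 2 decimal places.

4.67

|Parcel A| = 32, |Parcel A∩Parcel B| = 27.3333.
|Parcel A ∖ Parcel B| = |Parcel A| − |Parcel A∩Parcel B| = 32 − 27.3333 = 4.67.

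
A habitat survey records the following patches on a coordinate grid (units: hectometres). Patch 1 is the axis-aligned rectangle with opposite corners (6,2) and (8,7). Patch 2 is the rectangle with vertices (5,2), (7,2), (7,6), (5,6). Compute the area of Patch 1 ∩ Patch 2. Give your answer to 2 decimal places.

|Patch 1∩Patch 2|: x∈[6,7], y∈[2,6] → 1·4 = 4.

4.00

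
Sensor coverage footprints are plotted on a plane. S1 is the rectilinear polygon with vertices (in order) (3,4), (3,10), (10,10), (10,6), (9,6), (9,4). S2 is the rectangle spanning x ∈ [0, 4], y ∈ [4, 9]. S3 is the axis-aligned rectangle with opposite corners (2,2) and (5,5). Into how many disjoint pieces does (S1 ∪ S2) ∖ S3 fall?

(S1 ∪ S2) ∖ S3 is a single connected region.

1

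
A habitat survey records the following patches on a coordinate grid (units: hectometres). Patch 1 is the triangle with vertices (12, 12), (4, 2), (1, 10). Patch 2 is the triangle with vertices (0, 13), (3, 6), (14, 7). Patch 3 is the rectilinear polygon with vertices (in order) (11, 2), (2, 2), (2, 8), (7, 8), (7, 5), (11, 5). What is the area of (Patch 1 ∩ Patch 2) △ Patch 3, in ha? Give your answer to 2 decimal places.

51.95

|Patch 1 ∩ Patch 2| = 26.2102.
|(Patch 1 ∩ Patch 2) ∩ Patch 3| = 8.1299.
|(Patch 1 ∩ Patch 2) △ Patch 3| = 26.2102 + 42 − 16.2597 = 51.95.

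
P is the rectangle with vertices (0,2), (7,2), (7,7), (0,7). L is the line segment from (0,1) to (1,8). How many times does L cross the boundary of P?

The segment meets the boundary at (0.857,7), (0.143,2).

2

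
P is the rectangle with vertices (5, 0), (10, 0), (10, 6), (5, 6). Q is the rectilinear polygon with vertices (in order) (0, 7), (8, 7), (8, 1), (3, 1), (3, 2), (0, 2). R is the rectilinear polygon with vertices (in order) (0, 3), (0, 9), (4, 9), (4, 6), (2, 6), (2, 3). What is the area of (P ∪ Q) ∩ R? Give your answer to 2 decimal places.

The region (P ∪ Q) ∩ R is the polygon with vertices (0,7), (4,7), (4,6), (2,6), (2,3), (0,3).
By the shoelace formula its area is 10.00.

10.00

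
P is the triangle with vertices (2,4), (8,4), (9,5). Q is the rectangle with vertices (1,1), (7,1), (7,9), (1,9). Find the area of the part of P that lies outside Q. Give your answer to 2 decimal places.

1.21

|P| = 3, |P∩Q| = 1.7857.
|P ∖ Q| = |P| − |P∩Q| = 3 − 1.7857 = 1.21.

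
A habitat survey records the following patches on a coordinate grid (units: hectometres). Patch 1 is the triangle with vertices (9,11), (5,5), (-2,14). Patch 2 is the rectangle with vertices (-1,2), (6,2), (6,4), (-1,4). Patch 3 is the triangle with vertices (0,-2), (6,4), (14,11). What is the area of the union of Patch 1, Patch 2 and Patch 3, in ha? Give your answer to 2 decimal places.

By inclusion–exclusion:
Individual areas: |Patch 1| = 39, |Patch 2| = 14, |Patch 3| = 3.
|Patch 1∩Patch 2| = 0.
|Patch 1∩Patch 3| = 0.
|Patch 2∩Patch 3| = 0.6703.
|Patch 1∩Patch 2∩Patch 3| = 0.
|Patch 1 ∪ Patch 2 ∪ Patch 3| = 56 − 0.6703 + 0 = 55.33.

55.33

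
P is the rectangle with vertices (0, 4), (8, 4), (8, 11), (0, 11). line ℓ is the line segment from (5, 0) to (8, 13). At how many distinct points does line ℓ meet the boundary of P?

2

The segment meets the boundary at (7.538,11), (5.923,4).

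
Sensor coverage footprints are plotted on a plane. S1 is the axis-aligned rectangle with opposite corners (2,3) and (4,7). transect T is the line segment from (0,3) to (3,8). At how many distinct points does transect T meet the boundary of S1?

The segment meets the boundary at (2,6.333), (2.4,7).

2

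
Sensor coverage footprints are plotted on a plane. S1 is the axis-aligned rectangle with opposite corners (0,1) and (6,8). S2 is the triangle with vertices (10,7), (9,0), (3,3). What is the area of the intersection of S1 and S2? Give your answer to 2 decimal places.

4.82

The intersection is the polygon with vertices (6,1.5), (3,3), (6,4.714).
By the shoelace formula its area is 4.82.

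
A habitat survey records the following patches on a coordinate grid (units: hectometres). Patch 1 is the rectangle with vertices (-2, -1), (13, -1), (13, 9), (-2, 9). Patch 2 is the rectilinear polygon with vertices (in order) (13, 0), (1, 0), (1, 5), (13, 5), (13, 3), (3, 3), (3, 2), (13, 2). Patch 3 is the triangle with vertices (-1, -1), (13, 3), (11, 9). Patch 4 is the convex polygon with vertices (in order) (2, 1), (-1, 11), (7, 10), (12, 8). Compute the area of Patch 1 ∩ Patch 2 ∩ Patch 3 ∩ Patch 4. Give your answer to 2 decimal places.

3.23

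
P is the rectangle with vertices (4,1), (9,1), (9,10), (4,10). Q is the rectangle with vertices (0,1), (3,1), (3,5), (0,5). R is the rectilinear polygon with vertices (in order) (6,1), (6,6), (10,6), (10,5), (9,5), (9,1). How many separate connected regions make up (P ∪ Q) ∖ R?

(P ∪ Q) ∖ R splits into 2 disjoint pieces (area 30, area 12).

2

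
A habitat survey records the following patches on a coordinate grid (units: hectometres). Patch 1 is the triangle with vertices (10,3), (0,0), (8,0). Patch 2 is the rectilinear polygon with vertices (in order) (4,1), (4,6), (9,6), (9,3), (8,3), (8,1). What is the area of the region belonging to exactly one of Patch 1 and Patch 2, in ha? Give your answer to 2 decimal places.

28.60

|Patch 1| = 12, |Patch 2| = 23, |Patch 1∩Patch 2| = 3.2.
|Patch 1 △ Patch 2| = |Patch 1| + |Patch 2| − 2·|Patch 1∩Patch 2| = 12 + 23 − 6.4 = 28.60.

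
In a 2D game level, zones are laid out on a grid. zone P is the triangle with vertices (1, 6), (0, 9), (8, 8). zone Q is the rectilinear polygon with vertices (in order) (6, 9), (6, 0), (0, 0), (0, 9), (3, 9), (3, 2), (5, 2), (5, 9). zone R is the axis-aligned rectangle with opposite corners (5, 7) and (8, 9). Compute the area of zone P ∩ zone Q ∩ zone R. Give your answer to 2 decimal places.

The intersection is the polygon with vertices (6,7.429), (5,7.143), (5,8.375), (6,8.25).
By the shoelace formula its area is 1.03.

1.03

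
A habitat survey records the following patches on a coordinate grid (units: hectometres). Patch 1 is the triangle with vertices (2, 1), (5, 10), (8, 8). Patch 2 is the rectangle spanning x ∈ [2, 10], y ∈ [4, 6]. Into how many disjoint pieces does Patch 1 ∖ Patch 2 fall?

2

Patch 1 ∖ Patch 2 splits into 2 disjoint pieces (area 2.3571, area 9.9524).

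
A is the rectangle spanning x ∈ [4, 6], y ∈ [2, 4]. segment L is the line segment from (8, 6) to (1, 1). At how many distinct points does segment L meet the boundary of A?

The segment meets the boundary at (4,3.143), (5.2,4).

2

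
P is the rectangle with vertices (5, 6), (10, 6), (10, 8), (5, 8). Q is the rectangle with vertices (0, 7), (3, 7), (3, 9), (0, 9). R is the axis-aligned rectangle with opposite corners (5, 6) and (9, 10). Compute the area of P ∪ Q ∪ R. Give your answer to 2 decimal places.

24.00

By inclusion–exclusion:
Individual areas: |P| = 10, |Q| = 6, |R| = 16.
|P∩Q| = 0 (no overlap).
|P∩R|: x∈[5,9], y∈[6,8] → 4·2 = 8.
|Q∩R| = 0 (no overlap).
|P∩Q∩R| = 0.
|P ∪ Q ∪ R| = 32 − 8 + 0 = 24.00.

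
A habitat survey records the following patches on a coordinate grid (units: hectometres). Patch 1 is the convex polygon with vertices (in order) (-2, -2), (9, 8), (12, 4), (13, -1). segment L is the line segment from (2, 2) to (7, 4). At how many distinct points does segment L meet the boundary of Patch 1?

1

The segment meets the boundary at (2.714,2.286).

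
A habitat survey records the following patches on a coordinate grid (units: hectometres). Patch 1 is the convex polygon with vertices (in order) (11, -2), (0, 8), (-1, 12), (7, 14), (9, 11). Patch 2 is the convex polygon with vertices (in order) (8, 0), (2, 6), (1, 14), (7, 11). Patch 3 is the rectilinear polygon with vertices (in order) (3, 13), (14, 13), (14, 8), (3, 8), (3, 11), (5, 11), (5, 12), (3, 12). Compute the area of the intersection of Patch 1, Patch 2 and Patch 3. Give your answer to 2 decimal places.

14.41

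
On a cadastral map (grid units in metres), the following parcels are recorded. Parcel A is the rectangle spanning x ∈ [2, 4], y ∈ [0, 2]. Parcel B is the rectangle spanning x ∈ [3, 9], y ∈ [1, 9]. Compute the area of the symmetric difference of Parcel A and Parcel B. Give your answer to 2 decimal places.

|Parcel A∩Parcel B|: x∈[3,4], y∈[1,2] → 1·1 = 1.
|Parcel A △ Parcel B| = |Parcel A| + |Parcel B| − 2·|Parcel A∩Parcel B| = 4 + 48 − 2 = 50.00.

50.00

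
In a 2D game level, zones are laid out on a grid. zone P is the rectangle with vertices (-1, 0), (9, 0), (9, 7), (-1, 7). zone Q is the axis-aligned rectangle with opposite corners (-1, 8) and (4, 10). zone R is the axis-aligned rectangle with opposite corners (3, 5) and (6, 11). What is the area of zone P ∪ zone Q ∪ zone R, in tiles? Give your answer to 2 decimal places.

90.00

By inclusion–exclusion:
Individual areas: |zone P| = 70, |zone Q| = 10, |zone R| = 18.
|zone P∩zone Q| = 0 (no overlap).
|zone P∩zone R|: x∈[3,6], y∈[5,7] → 3·2 = 6.
|zone Q∩zone R|: x∈[3,4], y∈[8,10] → 1·2 = 2.
|zone P∩zone Q∩zone R| = 0.
|zone P ∪ zone Q ∪ zone R| = 98 − 8 + 0 = 90.00.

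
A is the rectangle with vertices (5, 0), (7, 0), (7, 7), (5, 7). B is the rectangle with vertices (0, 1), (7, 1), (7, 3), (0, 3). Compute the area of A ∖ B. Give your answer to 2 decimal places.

10.00

|A∩B|: x∈[5,7], y∈[1,3] → 2·2 = 4.
|A| = 14.
|A ∖ B| = |A| − |A∩B| = 14 − 4 = 10.00.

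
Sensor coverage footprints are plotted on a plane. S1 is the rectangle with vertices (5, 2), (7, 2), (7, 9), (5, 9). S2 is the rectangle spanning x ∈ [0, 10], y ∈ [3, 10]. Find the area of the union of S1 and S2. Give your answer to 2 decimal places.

By inclusion–exclusion:
Individual areas: |S1| = 14, |S2| = 70.
|S1∩S2|: x∈[5,7], y∈[3,9] → 2·6 = 12.
|S1 ∪ S2| = 84 − 12 = 72.00.

72.00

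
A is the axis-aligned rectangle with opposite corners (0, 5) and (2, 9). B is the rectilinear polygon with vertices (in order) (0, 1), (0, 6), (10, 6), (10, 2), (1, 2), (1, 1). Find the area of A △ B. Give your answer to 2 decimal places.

|A| = 8, |B| = 41, |A∩B| = 2.
|A △ B| = |A| + |B| − 2·|A∩B| = 8 + 41 − 4 = 45.00.

45.00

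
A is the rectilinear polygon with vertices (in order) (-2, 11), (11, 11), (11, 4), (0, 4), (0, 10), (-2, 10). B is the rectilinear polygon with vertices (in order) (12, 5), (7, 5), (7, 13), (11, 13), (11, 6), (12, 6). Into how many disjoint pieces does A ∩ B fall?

1

A ∩ B is a single connected region.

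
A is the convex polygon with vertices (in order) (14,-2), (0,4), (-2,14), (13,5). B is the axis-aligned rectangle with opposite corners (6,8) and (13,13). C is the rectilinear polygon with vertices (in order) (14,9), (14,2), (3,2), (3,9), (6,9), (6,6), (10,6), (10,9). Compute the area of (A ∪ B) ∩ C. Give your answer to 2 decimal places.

|A ∪ B| = 145.8.
|(A ∪ B) ∩ C| = 51.75.

51.75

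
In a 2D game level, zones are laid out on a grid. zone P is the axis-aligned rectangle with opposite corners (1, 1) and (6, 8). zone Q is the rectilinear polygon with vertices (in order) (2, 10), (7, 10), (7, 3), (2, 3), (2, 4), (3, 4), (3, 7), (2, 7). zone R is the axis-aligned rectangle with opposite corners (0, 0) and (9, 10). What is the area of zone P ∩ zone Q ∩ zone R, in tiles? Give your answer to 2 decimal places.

17.00

The intersection is the polygon with vertices (6,3), (2,3), (2,4), (3,4), (3,7), (2,7), (2,8), (6,8).
By the shoelace formula its area is 17.00.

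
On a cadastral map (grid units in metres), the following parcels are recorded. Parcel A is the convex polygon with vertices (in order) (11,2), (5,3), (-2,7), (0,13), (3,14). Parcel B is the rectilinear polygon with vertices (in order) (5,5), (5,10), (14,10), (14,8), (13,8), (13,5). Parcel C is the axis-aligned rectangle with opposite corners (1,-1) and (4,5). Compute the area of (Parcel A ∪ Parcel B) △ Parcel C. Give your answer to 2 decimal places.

|Parcel A ∪ Parcel B| = 104.8333.
|(Parcel A ∪ Parcel B) ∩ Parcel C| = 1.7857.
|(Parcel A ∪ Parcel B) △ Parcel C| = 104.8333 + 18 − 3.5714 = 119.26.

119.26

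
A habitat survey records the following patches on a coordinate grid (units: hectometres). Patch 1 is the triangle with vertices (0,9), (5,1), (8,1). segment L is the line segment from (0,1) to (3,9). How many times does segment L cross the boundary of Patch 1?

The segment meets the boundary at (1.875,6), (2.182,6.818).

2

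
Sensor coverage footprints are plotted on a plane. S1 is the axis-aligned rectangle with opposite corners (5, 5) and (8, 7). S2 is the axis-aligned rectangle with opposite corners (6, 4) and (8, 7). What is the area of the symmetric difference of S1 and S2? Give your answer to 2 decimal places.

4.00

|S1∩S2|: x∈[6,8], y∈[5,7] → 2·2 = 4.
|S1 △ S2| = |S1| + |S2| − 2·|S1∩S2| = 6 + 6 − 8 = 4.00.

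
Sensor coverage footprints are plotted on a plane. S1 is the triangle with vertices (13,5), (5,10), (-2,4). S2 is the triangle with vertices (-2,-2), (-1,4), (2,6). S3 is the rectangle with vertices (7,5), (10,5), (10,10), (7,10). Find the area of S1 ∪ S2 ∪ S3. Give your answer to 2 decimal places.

By inclusion–exclusion:
Individual areas: |S1| = 41.5, |S2| = 8, |S3| = 15.
|S1∩S2| = 1.7267.
|S1∩S3| = 8.4375.
|S2∩S3| = 0.
|S1∩S2∩S3| = 0.
|S1 ∪ S2 ∪ S3| = 64.5 − 10.1642 + 0 = 54.34.

54.34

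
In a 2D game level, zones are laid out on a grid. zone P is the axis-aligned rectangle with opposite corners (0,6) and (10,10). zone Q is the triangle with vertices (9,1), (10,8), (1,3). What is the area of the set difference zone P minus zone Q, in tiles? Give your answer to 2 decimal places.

|zone P| = 40, |zone P∩zone Q| = 3.3143.
|zone P ∖ zone Q| = |zone P| − |zone P∩zone Q| = 40 − 3.3143 = 36.69.

36.69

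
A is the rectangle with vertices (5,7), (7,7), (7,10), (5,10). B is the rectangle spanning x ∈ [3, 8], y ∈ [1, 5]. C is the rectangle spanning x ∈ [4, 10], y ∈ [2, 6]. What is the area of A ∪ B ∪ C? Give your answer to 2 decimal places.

By inclusion–exclusion:
Individual areas: |A| = 6, |B| = 20, |C| = 24.
|A∩B| = 0 (no overlap).
|A∩C| = 0 (no overlap).
|B∩C|: x∈[4,8], y∈[2,5] → 4·3 = 12.
|A∩B∩C| = 0.
|A ∪ B ∪ C| = 50 − 12 + 0 = 38.00.

38.00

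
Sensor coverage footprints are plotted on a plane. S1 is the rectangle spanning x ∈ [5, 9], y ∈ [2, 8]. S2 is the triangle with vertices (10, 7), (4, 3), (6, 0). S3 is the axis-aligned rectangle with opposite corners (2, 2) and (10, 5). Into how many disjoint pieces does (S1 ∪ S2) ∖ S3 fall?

(S1 ∪ S2) ∖ S3 splits into 2 disjoint pieces (area 2.4762, area 12.5417).

2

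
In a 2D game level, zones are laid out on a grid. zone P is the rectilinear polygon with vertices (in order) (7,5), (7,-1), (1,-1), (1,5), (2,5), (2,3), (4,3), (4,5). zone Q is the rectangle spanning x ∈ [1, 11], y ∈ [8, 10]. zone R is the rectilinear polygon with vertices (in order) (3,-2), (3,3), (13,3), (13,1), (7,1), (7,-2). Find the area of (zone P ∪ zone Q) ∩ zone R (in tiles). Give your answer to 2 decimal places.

16.00

The region (zone P ∪ zone Q) ∩ zone R is the polygon with vertices (7,1), (7,-1), (3,-1), (3,3), (4,3), (7,3).
By the shoelace formula its area is 16.00.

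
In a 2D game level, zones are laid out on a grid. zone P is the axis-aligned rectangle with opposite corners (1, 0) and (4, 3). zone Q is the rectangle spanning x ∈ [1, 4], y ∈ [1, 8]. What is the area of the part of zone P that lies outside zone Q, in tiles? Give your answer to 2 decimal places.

3.00

|zone P∩zone Q|: x∈[1,4], y∈[1,3] → 3·2 = 6.
|zone P| = 9.
|zone P ∖ zone Q| = |zone P| − |zone P∩zone Q| = 9 − 6 = 3.00.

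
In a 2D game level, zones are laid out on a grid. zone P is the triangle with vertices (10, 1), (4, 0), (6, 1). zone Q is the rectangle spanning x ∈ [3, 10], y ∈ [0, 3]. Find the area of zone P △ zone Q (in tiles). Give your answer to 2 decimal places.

19.00

|zone P| = 2, |zone Q| = 21, |zone P∩zone Q| = 2.
|zone P △ zone Q| = |zone P| + |zone Q| − 2·|zone P∩zone Q| = 2 + 21 − 4 = 19.00.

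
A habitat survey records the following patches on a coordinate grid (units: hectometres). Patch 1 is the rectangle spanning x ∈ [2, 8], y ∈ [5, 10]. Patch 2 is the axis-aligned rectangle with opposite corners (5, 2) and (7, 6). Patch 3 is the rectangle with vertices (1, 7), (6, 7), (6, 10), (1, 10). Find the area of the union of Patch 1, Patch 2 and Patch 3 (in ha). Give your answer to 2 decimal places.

By inclusion–exclusion:
Individual areas: |Patch 1| = 30, |Patch 2| = 8, |Patch 3| = 15.
|Patch 1∩Patch 2|: x∈[5,7], y∈[5,6] → 2·1 = 2.
|Patch 1∩Patch 3|: x∈[2,6], y∈[7,10] → 4·3 = 12.
|Patch 2∩Patch 3| = 0 (no overlap).
|Patch 1∩Patch 2∩Patch 3| = 0.
|Patch 1 ∪ Patch 2 ∪ Patch 3| = 53 − 14 + 0 = 39.00.

39.00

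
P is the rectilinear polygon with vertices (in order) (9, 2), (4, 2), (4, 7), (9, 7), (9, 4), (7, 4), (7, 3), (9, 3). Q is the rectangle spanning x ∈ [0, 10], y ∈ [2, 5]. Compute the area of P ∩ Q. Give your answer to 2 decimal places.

13.00

The intersection is the polygon with vertices (4,2), (4,5), (9,5), (9,4), (7,4), (7,3), (9,3), (9,2).
By the shoelace formula its area is 13.00.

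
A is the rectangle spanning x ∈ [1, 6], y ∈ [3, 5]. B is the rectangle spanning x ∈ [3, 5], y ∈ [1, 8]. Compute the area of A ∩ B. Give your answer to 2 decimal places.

4.00

|A∩B|: x∈[3,5], y∈[3,5] → 2·2 = 4.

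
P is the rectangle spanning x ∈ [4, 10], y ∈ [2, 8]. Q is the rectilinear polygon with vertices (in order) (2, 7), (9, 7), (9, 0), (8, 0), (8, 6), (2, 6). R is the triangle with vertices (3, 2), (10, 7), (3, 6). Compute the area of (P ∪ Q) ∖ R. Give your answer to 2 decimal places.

29.64

|P ∪ Q| = 40.
|(P ∪ Q) ∩ R| = 10.3571.
|(P ∪ Q) ∖ R| = 40 − 10.3571 = 29.64.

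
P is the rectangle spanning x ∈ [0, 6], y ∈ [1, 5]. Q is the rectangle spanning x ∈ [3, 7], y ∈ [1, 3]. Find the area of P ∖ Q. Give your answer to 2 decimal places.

|P∩Q|: x∈[3,6], y∈[1,3] → 3·2 = 6.
|P| = 24.
|P ∖ Q| = |P| − |P∩Q| = 24 − 6 = 18.00.

18.00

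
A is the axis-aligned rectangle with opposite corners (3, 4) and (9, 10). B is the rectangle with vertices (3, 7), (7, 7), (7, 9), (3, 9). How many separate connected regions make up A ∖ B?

A ∖ B is a single connected region.

1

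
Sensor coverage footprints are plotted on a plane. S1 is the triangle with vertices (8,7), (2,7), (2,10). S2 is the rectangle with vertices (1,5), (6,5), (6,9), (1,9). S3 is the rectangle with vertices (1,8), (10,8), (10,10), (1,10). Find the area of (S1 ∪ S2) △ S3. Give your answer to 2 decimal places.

|S1 ∪ S2| = 22.
|(S1 ∪ S2) ∩ S3| = 6.
|(S1 ∪ S2) △ S3| = 22 + 18 − 12 = 28.00.

28.00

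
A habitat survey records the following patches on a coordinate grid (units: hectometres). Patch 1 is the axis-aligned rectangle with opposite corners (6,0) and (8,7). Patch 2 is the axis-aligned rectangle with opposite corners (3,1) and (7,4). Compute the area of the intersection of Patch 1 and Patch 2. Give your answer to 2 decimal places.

3.00

|Patch 1∩Patch 2|: x∈[6,7], y∈[1,4] → 1·3 = 3.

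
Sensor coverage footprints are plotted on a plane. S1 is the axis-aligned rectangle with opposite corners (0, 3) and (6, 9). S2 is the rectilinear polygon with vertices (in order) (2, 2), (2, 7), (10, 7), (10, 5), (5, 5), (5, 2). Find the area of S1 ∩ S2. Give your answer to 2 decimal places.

14.00

The intersection is the polygon with vertices (6,5), (5,5), (5,3), (2,3), (2,7), (6,7).
By the shoelace formula its area is 14.00.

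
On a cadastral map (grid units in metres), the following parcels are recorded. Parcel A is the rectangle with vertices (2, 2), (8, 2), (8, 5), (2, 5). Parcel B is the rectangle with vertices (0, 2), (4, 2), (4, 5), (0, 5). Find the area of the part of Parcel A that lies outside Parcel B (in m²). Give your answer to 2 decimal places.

|Parcel A∩Parcel B|: x∈[2,4], y∈[2,5] → 2·3 = 6.
|Parcel A| = 18.
|Parcel A ∖ Parcel B| = |Parcel A| − |Parcel A∩Parcel B| = 18 − 6 = 12.00.

12.00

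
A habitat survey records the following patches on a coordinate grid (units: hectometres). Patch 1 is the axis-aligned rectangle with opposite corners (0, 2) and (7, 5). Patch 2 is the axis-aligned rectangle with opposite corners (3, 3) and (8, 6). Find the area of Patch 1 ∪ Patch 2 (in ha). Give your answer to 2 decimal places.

28.00

By inclusion–exclusion:
Individual areas: |Patch 1| = 21, |Patch 2| = 15.
|Patch 1∩Patch 2|: x∈[3,7], y∈[3,5] → 4·2 = 8.
|Patch 1 ∪ Patch 2| = 36 − 8 = 28.00.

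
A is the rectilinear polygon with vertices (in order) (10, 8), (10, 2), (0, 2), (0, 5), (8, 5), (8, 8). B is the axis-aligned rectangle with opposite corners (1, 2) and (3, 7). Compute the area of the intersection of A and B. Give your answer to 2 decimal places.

6.00

The intersection is the polygon with vertices (1,2), (1,5), (3,5), (3,2).
By the shoelace formula its area is 6.00.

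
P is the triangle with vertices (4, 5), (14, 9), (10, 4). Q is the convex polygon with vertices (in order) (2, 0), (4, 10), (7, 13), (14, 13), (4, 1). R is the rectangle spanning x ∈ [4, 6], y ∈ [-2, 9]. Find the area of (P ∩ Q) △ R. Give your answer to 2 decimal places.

|P ∩ Q| = 4.1463.
|(P ∩ Q) ∩ R| = 1.1333.
|(P ∩ Q) △ R| = 4.1463 + 22 − 2.2667 = 23.88.

23.88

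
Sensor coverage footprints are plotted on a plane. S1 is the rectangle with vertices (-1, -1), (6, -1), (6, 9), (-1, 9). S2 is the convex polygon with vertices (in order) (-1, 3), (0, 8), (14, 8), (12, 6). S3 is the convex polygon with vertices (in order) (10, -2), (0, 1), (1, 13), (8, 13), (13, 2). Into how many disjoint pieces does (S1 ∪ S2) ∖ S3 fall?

(S1 ∪ S2) ∖ S3 splits into 2 disjoint pieces (area 19.2667, area 4.6154).

2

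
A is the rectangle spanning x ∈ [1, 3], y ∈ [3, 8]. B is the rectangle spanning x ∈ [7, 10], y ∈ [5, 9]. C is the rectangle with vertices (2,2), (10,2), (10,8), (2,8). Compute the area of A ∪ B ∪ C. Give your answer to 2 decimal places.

By inclusion–exclusion:
Individual areas: |A| = 10, |B| = 12, |C| = 48.
|A∩B| = 0 (no overlap).
|A∩C|: x∈[2,3], y∈[3,8] → 1·5 = 5.
|B∩C|: x∈[7,10], y∈[5,8] → 3·3 = 9.
|A∩B∩C| = 0.
|A ∪ B ∪ C| = 70 − 14 + 0 = 56.00.

56.00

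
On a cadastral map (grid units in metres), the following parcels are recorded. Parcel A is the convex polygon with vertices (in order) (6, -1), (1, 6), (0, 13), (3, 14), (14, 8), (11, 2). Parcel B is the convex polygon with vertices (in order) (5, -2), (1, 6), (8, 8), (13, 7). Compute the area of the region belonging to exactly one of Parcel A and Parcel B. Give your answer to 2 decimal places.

75.38

|Parcel A| = 122, |Parcel B| = 58.5, |Parcel A∩Parcel B| = 52.5594.
|Parcel A △ Parcel B| = |Parcel A| + |Parcel B| − 2·|Parcel A∩Parcel B| = 122 + 58.5 − 105.1188 = 75.38.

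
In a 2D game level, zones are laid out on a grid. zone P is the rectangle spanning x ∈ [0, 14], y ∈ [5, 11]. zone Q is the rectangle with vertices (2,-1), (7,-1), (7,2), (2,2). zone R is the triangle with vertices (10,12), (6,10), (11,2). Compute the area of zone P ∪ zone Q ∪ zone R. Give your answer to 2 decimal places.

102.41

By inclusion–exclusion:
Individual areas: |zone P| = 84, |zone Q| = 15, |zone R| = 21.
|zone P∩zone Q| = 0 (no overlap).
|zone P∩zone R| = 17.5875.
|zone Q∩zone R| = 0.
|zone P∩zone Q∩zone R| = 0.
|zone P ∪ zone Q ∪ zone R| = 120 − 17.5875 + 0 = 102.41.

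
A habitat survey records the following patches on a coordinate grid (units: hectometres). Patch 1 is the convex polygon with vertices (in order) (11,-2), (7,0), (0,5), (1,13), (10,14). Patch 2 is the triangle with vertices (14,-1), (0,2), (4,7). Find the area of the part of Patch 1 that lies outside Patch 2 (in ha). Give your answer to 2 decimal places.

91.64

|Patch 1| = 123, |Patch 1∩Patch 2| = 31.3604.
|Patch 1 ∖ Patch 2| = |Patch 1| − |Patch 1∩Patch 2| = 123 − 31.3604 = 91.64.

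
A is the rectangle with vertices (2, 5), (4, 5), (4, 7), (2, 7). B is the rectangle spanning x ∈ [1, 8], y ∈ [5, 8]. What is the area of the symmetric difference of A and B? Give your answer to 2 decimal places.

17.00

|A∩B|: x∈[2,4], y∈[5,7] → 2·2 = 4.
|A △ B| = |A| + |B| − 2·|A∩B| = 4 + 21 − 8 = 17.00.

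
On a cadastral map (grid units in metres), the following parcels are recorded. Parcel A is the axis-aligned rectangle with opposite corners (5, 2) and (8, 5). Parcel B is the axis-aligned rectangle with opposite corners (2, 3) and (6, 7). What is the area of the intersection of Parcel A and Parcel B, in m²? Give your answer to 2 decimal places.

2.00

|Parcel A∩Parcel B|: x∈[5,6], y∈[3,5] → 1·2 = 2.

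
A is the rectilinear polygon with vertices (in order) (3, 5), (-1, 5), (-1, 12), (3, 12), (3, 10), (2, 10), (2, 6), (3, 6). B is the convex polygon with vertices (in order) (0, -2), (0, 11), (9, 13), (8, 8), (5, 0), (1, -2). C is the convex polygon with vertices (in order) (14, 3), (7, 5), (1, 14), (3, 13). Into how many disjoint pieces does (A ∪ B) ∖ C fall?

(A ∪ B) ∖ C splits into 2 disjoint pieces (area 75.3467, area 10.6319).

2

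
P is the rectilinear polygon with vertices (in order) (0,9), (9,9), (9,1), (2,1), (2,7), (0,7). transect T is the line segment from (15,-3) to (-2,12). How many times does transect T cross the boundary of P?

2

The segment meets the boundary at (1.4,9), (9,2.294).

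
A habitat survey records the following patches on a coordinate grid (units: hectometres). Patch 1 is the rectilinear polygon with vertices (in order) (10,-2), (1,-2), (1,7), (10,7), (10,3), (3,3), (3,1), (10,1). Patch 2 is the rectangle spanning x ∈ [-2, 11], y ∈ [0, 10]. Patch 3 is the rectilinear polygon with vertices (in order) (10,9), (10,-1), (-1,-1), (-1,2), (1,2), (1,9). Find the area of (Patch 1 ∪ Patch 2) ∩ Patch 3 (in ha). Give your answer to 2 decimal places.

|Patch 1 ∪ Patch 2| = 148.
|(Patch 1 ∪ Patch 2) ∩ Patch 3| = 94.00.

94.00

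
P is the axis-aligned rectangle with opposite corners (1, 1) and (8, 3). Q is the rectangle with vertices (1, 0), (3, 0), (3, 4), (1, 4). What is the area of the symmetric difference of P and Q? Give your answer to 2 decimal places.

14.00

|P∩Q|: x∈[1,3], y∈[1,3] → 2·2 = 4.
|P △ Q| = |P| + |Q| − 2·|P∩Q| = 14 + 8 − 8 = 14.00.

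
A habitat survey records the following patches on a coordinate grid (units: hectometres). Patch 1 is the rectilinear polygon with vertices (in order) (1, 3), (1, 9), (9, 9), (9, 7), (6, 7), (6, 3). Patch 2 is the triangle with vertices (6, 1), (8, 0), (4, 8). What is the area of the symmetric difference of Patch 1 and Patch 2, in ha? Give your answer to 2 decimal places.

37.14

|Patch 1| = 36, |Patch 2| = 6, |Patch 1∩Patch 2| = 2.4286.
|Patch 1 △ Patch 2| = |Patch 1| + |Patch 2| − 2·|Patch 1∩Patch 2| = 36 + 6 − 4.8571 = 37.14.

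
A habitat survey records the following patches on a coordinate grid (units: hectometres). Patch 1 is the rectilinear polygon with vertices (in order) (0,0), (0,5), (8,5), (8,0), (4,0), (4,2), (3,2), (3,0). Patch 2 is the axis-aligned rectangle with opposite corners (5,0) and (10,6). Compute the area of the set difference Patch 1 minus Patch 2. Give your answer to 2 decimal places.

|Patch 1| = 38, |Patch 1∩Patch 2| = 15.
|Patch 1 ∖ Patch 2| = |Patch 1| − |Patch 1∩Patch 2| = 38 − 15 = 23.00.

23.00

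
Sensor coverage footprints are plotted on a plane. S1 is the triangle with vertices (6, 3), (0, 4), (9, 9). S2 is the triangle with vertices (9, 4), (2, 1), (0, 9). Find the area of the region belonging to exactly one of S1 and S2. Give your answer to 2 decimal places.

25.25

|S1| = 19.5, |S2| = 31, |S1∩S2| = 12.6243.
|S1 △ S2| = |S1| + |S2| − 2·|S1∩S2| = 19.5 + 31 − 25.2487 = 25.25.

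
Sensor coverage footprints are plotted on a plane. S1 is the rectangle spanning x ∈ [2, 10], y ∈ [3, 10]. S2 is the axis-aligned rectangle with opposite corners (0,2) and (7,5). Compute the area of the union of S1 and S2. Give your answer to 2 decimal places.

67.00

By inclusion–exclusion:
Individual areas: |S1| = 56, |S2| = 21.
|S1∩S2|: x∈[2,7], y∈[3,5] → 5·2 = 10.
|S1 ∪ S2| = 77 − 10 = 67.00.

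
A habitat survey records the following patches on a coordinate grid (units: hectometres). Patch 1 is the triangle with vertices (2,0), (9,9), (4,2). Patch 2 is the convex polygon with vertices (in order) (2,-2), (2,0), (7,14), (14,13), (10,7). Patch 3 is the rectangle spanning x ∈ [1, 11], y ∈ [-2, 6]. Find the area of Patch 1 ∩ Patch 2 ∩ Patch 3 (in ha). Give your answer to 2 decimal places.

The intersection is the polygon with vertices (4,2), (2,0), (6.667,6), (6.857,6).
By the shoelace formula its area is 1.71.

1.71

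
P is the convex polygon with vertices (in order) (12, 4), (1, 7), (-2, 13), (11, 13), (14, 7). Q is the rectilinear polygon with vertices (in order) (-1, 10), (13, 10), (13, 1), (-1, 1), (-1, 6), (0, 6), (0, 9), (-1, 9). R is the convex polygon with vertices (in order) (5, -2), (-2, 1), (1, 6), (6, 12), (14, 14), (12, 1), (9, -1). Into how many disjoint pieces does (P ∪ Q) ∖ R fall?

(P ∪ Q) ∖ R splits into 2 disjoint pieces (area 37.0833, area 4.8676).

2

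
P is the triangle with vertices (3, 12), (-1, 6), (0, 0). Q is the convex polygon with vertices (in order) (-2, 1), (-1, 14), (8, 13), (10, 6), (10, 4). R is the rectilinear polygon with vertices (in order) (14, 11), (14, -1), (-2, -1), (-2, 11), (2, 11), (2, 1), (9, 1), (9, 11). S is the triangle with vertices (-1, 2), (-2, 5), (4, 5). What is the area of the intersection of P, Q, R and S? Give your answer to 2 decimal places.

3.70

The intersection is the polygon with vertices (0.765,3.059), (-0.394,2.364), (-0.833,5), (1.25,5).
By the shoelace formula its area is 3.70.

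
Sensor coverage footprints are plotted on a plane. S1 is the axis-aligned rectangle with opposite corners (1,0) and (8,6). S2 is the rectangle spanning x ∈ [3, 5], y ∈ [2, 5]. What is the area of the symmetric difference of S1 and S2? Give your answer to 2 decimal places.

36.00

|S1∩S2|: x∈[3,5], y∈[2,5] → 2·3 = 6.
|S1 △ S2| = |S1| + |S2| − 2·|S1∩S2| = 42 + 6 − 12 = 36.00.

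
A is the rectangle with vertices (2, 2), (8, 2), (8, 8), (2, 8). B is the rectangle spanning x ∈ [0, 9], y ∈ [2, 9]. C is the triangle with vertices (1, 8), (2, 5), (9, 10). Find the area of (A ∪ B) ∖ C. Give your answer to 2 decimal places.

|A ∪ B| = 63.
|(A ∪ B) ∩ C| = 11.7.
|(A ∪ B) ∖ C| = 63 − 11.7 = 51.30.

51.30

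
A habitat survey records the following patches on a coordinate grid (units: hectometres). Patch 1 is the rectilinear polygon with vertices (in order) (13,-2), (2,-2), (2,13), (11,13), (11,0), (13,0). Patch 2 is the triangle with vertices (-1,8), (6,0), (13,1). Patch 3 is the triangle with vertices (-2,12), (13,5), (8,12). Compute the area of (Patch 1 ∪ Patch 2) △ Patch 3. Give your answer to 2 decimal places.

119.38

|Patch 1 ∪ Patch 2| = 143.1786.
|(Patch 1 ∪ Patch 2) ∩ Patch 3| = 29.4.
|(Patch 1 ∪ Patch 2) △ Patch 3| = 143.1786 + 35 − 58.8 = 119.38.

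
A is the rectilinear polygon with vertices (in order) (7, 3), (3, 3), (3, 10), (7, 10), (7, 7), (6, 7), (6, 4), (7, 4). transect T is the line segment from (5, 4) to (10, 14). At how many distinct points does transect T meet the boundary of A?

3

The segment meets the boundary at (7,8), (6.5,7), (6,6).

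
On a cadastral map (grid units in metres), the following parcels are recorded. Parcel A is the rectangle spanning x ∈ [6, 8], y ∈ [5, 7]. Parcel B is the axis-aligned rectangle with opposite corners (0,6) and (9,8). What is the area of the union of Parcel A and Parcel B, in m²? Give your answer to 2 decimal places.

By inclusion–exclusion:
Individual areas: |Parcel A| = 4, |Parcel B| = 18.
|Parcel A∩Parcel B|: x∈[6,8], y∈[6,7] → 2·1 = 2.
|Parcel A ∪ Parcel B| = 22 − 2 = 20.00.

20.00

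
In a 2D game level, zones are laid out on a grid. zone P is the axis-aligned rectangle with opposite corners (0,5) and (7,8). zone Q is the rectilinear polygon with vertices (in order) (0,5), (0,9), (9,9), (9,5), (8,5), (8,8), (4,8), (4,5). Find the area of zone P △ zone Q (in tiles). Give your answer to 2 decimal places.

|zone P| = 21, |zone Q| = 24, |zone P∩zone Q| = 12.
|zone P △ zone Q| = |zone P| + |zone Q| − 2·|zone P∩zone Q| = 21 + 24 − 24 = 21.00.

21.00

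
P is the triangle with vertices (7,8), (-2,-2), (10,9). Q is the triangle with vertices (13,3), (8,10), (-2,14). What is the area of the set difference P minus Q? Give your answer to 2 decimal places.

|P| = 10.5, |P∩Q| = 2.0865.
|P ∖ Q| = |P| − |P∩Q| = 10.5 − 2.0865 = 8.41.

8.41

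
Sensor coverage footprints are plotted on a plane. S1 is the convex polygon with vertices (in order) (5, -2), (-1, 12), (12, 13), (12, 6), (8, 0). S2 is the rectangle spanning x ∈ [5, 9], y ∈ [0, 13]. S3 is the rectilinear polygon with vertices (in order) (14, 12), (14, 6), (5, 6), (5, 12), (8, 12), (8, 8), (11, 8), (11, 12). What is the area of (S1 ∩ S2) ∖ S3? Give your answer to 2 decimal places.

29.71

|S1 ∩ S2| = 49.7115.
|(S1 ∩ S2) ∩ S3| = 20.
|(S1 ∩ S2) ∖ S3| = 49.7115 − 20 = 29.71.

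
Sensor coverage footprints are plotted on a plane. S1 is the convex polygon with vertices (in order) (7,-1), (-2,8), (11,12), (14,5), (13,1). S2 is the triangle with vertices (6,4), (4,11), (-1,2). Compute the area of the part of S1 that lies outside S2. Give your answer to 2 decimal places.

|S1| = 121, |S1∩S2| = 20.6212.
|S1 ∖ S2| = |S1| − |S1∩S2| = 121 − 20.6212 = 100.38.

100.38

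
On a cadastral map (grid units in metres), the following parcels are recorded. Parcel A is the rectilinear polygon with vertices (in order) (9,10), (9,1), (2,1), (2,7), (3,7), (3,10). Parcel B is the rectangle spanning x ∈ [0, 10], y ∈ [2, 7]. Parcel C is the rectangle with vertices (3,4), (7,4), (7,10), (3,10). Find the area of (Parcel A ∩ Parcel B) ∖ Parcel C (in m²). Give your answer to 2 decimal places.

|Parcel A ∩ Parcel B| = 35.
|(Parcel A ∩ Parcel B) ∩ Parcel C| = 12.
|(Parcel A ∩ Parcel B) ∖ Parcel C| = 35 − 12 = 23.00.

23.00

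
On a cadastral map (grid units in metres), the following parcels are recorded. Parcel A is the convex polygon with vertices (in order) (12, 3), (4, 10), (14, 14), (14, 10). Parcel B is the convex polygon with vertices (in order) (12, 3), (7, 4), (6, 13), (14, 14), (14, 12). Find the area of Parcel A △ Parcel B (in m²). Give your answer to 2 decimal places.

23.36

|Parcel A| = 55, |Parcel B| = 67, |Parcel A∩Parcel B| = 49.319.
|Parcel A △ Parcel B| = |Parcel A| + |Parcel B| − 2·|Parcel A∩Parcel B| = 55 + 67 − 98.638 = 23.36.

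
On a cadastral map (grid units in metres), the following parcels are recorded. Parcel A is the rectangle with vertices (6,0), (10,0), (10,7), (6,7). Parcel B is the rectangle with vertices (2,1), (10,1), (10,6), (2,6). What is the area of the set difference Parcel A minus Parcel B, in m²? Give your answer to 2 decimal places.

|Parcel A∩Parcel B|: x∈[6,10], y∈[1,6] → 4·5 = 20.
|Parcel A| = 28.
|Parcel A ∖ Parcel B| = |Parcel A| − |Parcel A∩Parcel B| = 28 − 20 = 8.00.

8.00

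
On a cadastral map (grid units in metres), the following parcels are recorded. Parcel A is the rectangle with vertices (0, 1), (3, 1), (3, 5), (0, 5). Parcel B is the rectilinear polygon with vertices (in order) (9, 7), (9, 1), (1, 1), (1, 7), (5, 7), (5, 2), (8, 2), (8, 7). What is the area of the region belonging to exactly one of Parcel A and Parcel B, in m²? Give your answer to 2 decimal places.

29.00

|Parcel A| = 12, |Parcel B| = 33, |Parcel A∩Parcel B| = 8.
|Parcel A △ Parcel B| = |Parcel A| + |Parcel B| − 2·|Parcel A∩Parcel B| = 12 + 33 − 16 = 29.00.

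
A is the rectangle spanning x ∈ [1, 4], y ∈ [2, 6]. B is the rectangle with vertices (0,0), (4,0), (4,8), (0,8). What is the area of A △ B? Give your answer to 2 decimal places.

|A∩B|: x∈[1,4], y∈[2,6] → 3·4 = 12.
|A △ B| = |A| + |B| − 2·|A∩B| = 12 + 32 − 24 = 20.00.

20.00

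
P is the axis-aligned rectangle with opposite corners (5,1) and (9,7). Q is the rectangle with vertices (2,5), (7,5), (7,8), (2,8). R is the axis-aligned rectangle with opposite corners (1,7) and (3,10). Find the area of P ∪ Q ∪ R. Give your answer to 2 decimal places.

By inclusion–exclusion:
Individual areas: |P| = 24, |Q| = 15, |R| = 6.
|P∩Q|: x∈[5,7], y∈[5,7] → 2·2 = 4.
|P∩R| = 0 (no overlap).
|Q∩R|: x∈[2,3], y∈[7,8] → 1·1 = 1.
|P∩Q∩R| = 0.
|P ∪ Q ∪ R| = 45 − 5 + 0 = 40.00.

40.00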